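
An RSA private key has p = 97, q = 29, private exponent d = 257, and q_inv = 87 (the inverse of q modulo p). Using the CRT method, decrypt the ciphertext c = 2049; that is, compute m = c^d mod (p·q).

d_p = d mod (p−1) = 257 mod 96 = 65; d_q = d mod (q−1) = 5.
m₁ = c^(d_p) mod p: c ≡ 12 (mod 97), and 12^65 mod 97 = 12.
m₂ = c^(d_q) mod q: c ≡ 19 (mod 29), and 19^5 mod 29 = 21.
h = q_inv·(m₁ − m₂) mod p = 87·(12 − 21) mod 97 = 90.
m = m₂ + h·q = 21 + 90·29 = 2631.

2631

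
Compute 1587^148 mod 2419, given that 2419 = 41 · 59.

Mod 41: 1587 ≡ 29; by Fermat, exponent reduces to 148 mod 40 = 28; 29^28 ≡ 23 (mod 41).
Mod 59: 1587 ≡ 53; by Fermat, exponent reduces to 148 mod 58 = 32; 53^32 ≡ 20 (mod 59).
Combine by CRT: x ≡ 23 (mod 41), x ≡ 20 (mod 59) ⇒ x ≡ 433 (mod 2419).

433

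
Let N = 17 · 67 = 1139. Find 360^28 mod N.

Mod 17: 360 ≡ 3; by Fermat, exponent reduces to 28 mod 16 = 12; 3^12 ≡ 4 (mod 17).
Mod 67: 360 ≡ 25; 25^28 ≡ 62 (mod 67).
Combine by CRT: x ≡ 4 (mod 17), x ≡ 62 (mod 67) ⇒ x ≡ 531 (mod 1139).

531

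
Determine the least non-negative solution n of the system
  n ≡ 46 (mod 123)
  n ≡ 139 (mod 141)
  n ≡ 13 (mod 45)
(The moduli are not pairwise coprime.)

33133

gcd(123, 141) = 3 and 3 | (139 − 46), so the pair is consistent; merging gives n ≡ 4228 (mod 5781), where 5781 = lcm(123, 141).
gcd(5781, 45) = 3 and 3 | (13 − 4228), so the pair is consistent; merging gives n ≡ 33133 (mod 86715), where 86715 = lcm(5781, 45).
The solution is unique modulo lcm(123, 141, 45) = 86715.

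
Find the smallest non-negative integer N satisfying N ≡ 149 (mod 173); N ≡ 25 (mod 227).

20909

From N ≡ 149 (mod 173) write N = 149 + 173t. Substituting into N ≡ 25 (mod 227) gives 173t ≡ 103 (mod 227), and since 173⁻¹ ≡ 21 (mod 227), t ≡ 120. Hence N ≡ 149 + 173·120 = 20909 (mod 39271).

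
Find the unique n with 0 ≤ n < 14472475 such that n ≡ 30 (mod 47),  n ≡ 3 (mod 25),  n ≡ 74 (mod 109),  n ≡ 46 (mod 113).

3055453

The moduli are pairwise coprime; M = 47·25·109·113 = 14472475.
M/47 = 307925; 307925 ≡ 28 (mod 47); 28·42 ≡ 1, so inverse 42.
M/25 = 578899; 578899 ≡ 24 (mod 25); 24·24 ≡ 1, so inverse 24.
M/109 = 132775; 132775 ≡ 13 (mod 109); 13·42 ≡ 1, so inverse 42.
M/113 = 128075; 128075 ≡ 46 (mod 113); 46·86 ≡ 1, so inverse 86.
n ≡ 30·307925·42 + 3·578899·24 + 74·132775·42 + 46·128075·86 = 1348995628.
1348995628 mod 14472475 = 3055453.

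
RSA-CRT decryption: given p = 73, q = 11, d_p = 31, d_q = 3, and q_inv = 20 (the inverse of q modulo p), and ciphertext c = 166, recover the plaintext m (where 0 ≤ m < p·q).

133

m₁ = c^(d_p) mod p: c ≡ 20 (mod 73), and 20^31 mod 73 = 60.
m₂ = c^(d_q) mod q: c ≡ 1 (mod 11), and 1^3 mod 11 = 1.
h = q_inv·(m₁ − m₂) mod p = 20·(60 − 1) mod 73 = 12.
m = m₂ + h·q = 1 + 12·11 = 133.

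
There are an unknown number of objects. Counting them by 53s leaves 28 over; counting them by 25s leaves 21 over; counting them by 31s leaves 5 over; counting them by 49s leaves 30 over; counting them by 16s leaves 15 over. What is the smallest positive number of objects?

The moduli are pairwise coprime; M = 53·25·31·49·16 = 32202800.
M/53 = 607600; 607600 ≡ 8 (mod 53); 8·20 ≡ 1, so inverse 20.
M/25 = 1288112; 1288112 ≡ 12 (mod 25); 12·23 ≡ 1, so inverse 23.
M/31 = 1038800; 1038800 ≡ 21 (mod 31); 21·3 ≡ 1, so inverse 3.
M/49 = 657200; 657200 ≡ 12 (mod 49); 12·45 ≡ 1, so inverse 45.
M/16 = 2012675; 2012675 ≡ 3 (mod 16); 3·11 ≡ 1, so inverse 11.
N ≡ 28·607600·20 + 21·1288112·23 + 5·1038800·3 + 30·657200·45 + 15·2012675·11 = 2197307471.
2197307471 mod 32202800 = 7517071.

7517071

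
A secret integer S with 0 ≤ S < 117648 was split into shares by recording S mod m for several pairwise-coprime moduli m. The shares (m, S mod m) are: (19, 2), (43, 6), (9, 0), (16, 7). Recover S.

135

The moduli are pairwise coprime; N = 19·43·9·16 = 117648.
N/19 = 6192; 6192 ≡ 17 (mod 19); 17·9 ≡ 1, so inverse 9.
N/43 = 2736; 2736 ≡ 27 (mod 43); 27·8 ≡ 1, so inverse 8.
N/9 = 13072; 13072 ≡ 4 (mod 9); 4·7 ≡ 1, so inverse 7.
N/16 = 7353; 7353 ≡ 9 (mod 16); 9·9 ≡ 1, so inverse 9.
S ≡ 2·6192·9 + 6·2736·8 + 0·13072·7 + 7·7353·9 = 706023.
706023 mod 117648 = 135.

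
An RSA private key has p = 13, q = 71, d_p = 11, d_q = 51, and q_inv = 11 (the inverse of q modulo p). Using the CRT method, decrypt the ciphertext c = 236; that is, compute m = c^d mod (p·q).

891

m₁ = c^(d_p) mod p: c ≡ 2 (mod 13), and 2^11 mod 13 = 7.
m₂ = c^(d_q) mod q: c ≡ 23 (mod 71), and 23^51 mod 71 = 39.
h = q_inv·(m₁ − m₂) mod p = 11·(7 − 39) mod 13 = 12.
m = m₂ + h·q = 39 + 12·71 = 891.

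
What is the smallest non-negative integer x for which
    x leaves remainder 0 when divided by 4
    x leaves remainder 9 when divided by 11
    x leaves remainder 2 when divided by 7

From x ≡ 0 (mod 4) write x = 0 + 4t. Substituting into x ≡ 9 (mod 11) gives 4t ≡ 9 (mod 11), and since 4⁻¹ ≡ 3 (mod 11), t ≡ 5. Hence x ≡ 0 + 4·5 = 20 (mod 44).
From x ≡ 20 (mod 44) write x = 20 + 44t. Substituting into x ≡ 2 (mod 7) gives 44t ≡ 3 (mod 7), and since 2⁻¹ ≡ 4 (mod 7), t ≡ 5. Hence x ≡ 20 + 44·5 = 240 (mod 308).

240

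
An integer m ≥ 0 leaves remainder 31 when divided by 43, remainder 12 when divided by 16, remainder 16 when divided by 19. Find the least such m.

11340

The moduli are pairwise coprime; N = 43·16·19 = 13072.
N/43 = 304; 304 ≡ 3 (mod 43); 3·29 ≡ 1, so inverse 29.
N/16 = 817; 817 ≡ 1 (mod 16), inverse 1.
N/19 = 688; 688 ≡ 4 (mod 19); 4·5 ≡ 1, so inverse 5.
m ≡ 31·304·29 + 12·817·1 + 16·688·5 = 338140.
338140 mod 13072 = 11340.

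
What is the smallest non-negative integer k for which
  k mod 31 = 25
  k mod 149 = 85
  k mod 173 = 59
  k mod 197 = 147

97993660

The moduli are pairwise coprime; N = 31·149·173·197 = 157420139.
N/31 = 5078069; 5078069 ≡ 21 (mod 31); 21·3 ≡ 1, so inverse 3.
N/149 = 1056511; 1056511 ≡ 101 (mod 149); 101·90 ≡ 1, so inverse 90.
N/173 = 909943; 909943 ≡ 136 (mod 173); 136·14 ≡ 1, so inverse 14.
N/197 = 799087; 799087 ≡ 55 (mod 197); 55·43 ≡ 1, so inverse 43.
k ≡ 25·5078069·3 + 85·1056511·90 + 59·909943·14 + 147·799087·43 = 14265806170.
14265806170 mod 157420139 = 97993660.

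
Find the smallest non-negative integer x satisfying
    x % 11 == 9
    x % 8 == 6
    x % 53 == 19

The moduli are pairwise coprime; N = 11·8·53 = 4664.
N/11 = 424; 424 ≡ 6 (mod 11); 6·2 ≡ 1, so inverse 2.
N/8 = 583; 583 ≡ 7 (mod 8); 7·7 ≡ 1, so inverse 7.
N/53 = 88; 88 ≡ 35 (mod 53); 35·50 ≡ 1, so inverse 50.
x ≡ 9·424·2 + 6·583·7 + 19·88·50 = 115718.
115718 mod 4664 = 3782.

3782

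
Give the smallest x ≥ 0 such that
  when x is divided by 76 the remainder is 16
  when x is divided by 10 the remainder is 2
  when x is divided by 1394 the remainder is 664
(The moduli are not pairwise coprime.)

gcd(76, 10) = 2 and 2 | (2 − 16), so the pair is consistent; merging gives x ≡ 92 (mod 380), where 380 = lcm(76, 10).
gcd(380, 1394) = 2 and 2 | (664 − 92), so the pair is consistent; merging gives x ≡ 128912 (mod 264860), where 264860 = lcm(380, 1394).
The solution is unique modulo lcm(76, 10, 1394) = 264860.

128912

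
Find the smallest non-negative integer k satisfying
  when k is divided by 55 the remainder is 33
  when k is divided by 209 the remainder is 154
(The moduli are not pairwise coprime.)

gcd(55, 209) = 11 and 11 | (154 − 33), so the pair is consistent; merging gives k ≡ 363 (mod 1045), where 1045 = lcm(55, 209).
The solution is unique modulo lcm(55, 209) = 1045.

363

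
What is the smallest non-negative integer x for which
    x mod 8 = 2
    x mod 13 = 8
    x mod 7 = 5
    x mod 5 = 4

The moduli are pairwise coprime; N = 8·13·7·5 = 3640.
N/8 = 455; 455 ≡ 7 (mod 8); 7·7 ≡ 1, so inverse 7.
N/13 = 280; 280 ≡ 7 (mod 13); 7·2 ≡ 1, so inverse 2.
N/7 = 520; 520 ≡ 2 (mod 7); 2·4 ≡ 1, so inverse 4.
N/5 = 728; 728 ≡ 3 (mod 5); 3·2 ≡ 1, so inverse 2.
x ≡ 2·455·7 + 8·280·2 + 5·520·4 + 4·728·2 = 27074.
27074 mod 3640 = 1594.

1594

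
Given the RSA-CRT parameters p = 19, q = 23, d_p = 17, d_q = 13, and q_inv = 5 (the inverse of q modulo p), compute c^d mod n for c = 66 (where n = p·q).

m₁ = c^(d_p) mod p: c ≡ 9 (mod 19), and 9^17 mod 19 = 17.
m₂ = c^(d_q) mod q: c ≡ 20 (mod 23), and 20^13 mod 23 = 14.
h = q_inv·(m₁ − m₂) mod p = 5·(17 − 14) mod 19 = 15.
m = m₂ + h·q = 14 + 15·23 = 359.

359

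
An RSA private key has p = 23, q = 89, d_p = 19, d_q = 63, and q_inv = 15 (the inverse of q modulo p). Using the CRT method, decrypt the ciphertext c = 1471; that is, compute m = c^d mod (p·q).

781

m₁ = c^(d_p) mod p: c ≡ 22 (mod 23), and 22^19 mod 23 = 22.
m₂ = c^(d_q) mod q: c ≡ 47 (mod 89), and 47^63 mod 89 = 69.
h = q_inv·(m₁ − m₂) mod p = 15·(22 − 69) mod 23 = 8.
m = m₂ + h·q = 69 + 8·89 = 781.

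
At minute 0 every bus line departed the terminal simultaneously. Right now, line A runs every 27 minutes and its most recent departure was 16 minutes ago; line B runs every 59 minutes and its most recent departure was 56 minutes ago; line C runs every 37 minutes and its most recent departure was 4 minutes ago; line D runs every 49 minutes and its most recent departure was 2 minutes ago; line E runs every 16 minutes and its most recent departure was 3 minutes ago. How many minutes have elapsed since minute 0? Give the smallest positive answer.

The moduli are pairwise coprime; N = 27·59·37·49·16 = 46209744.
N/27 = 1711472; 1711472 ≡ 23 (mod 27); 23·20 ≡ 1, so inverse 20.
N/59 = 783216; 783216 ≡ 50 (mod 59); 50·13 ≡ 1, so inverse 13.
N/37 = 1248912; 1248912 ≡ 14 (mod 37); 14·8 ≡ 1, so inverse 8.
N/49 = 943056; 943056 ≡ 2 (mod 49); 2·25 ≡ 1, so inverse 25.
N/16 = 2888109; 2888109 ≡ 13 (mod 16); 13·5 ≡ 1, so inverse 5.
t ≡ 16·1711472·20 + 56·783216·13 + 4·1248912·8 + 2·943056·25 + 3·2888109·5 = 1248291907.
1248291907 mod 46209744 = 628819.

628819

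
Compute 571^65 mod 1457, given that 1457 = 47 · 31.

905

Mod 47: 571 ≡ 7; by Fermat, exponent reduces to 65 mod 46 = 19; 7^19 ≡ 12 (mod 47).
Mod 31: 571 ≡ 13; by Fermat, exponent reduces to 65 mod 30 = 5; 13^5 ≡ 6 (mod 31).
Combine by CRT: x ≡ 12 (mod 47), x ≡ 6 (mod 31) ⇒ x ≡ 905 (mod 1457).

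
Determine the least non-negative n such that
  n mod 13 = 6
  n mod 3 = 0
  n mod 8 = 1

201

Combine the congruences pairwise.
From n ≡ 6 (mod 13) write n = 6 + 13t. Substituting into n ≡ 0 (mod 3) gives 13t ≡ 0 (mod 3), and since 1⁻¹ ≡ 1 (mod 3), t ≡ 0. Hence n ≡ 6 + 13·0 = 6 (mod 39).
From n ≡ 6 (mod 39) write n = 6 + 39t. Substituting into n ≡ 1 (mod 8) gives 39t ≡ 3 (mod 8), and since 7⁻¹ ≡ 7 (mod 8), t ≡ 5. Hence n ≡ 6 + 39·5 = 201 (mod 312).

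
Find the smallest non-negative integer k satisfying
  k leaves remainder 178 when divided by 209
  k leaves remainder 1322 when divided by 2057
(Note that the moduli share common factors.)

7493

Combine the congruences pairwise.
gcd(209, 2057) = 11 and 11 | (1322 − 178), so the pair is consistent; merging gives k ≡ 7493 (mod 39083), where 39083 = lcm(209, 2057).
The solution is unique modulo lcm(209, 2057) = 39083.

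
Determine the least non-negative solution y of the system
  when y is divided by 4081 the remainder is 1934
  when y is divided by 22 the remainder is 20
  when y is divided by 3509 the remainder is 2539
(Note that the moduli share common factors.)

181498

gcd(4081, 22) = 11 and 11 | (20 − 1934), so the pair is consistent; merging gives y ≡ 1934 (mod 8162), where 8162 = lcm(4081, 22).
gcd(8162, 3509) = 11 and 11 | (2539 − 1934), so the pair is consistent; merging gives y ≡ 181498 (mod 2603678), where 2603678 = lcm(8162, 3509).
The solution is unique modulo lcm(4081, 22, 3509) = 2603678.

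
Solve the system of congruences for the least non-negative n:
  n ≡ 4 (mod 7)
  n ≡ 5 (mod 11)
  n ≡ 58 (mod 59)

The moduli are pairwise coprime; M = 7·11·59 = 4543.
M/7 = 649; 649 ≡ 5 (mod 7); 5·3 ≡ 1, so inverse 3.
M/11 = 413; 413 ≡ 6 (mod 11); 6·2 ≡ 1, so inverse 2.
M/59 = 77; 77 ≡ 18 (mod 59); 18·23 ≡ 1, so inverse 23.
n ≡ 4·649·3 + 5·413·2 + 58·77·23 = 114636.
114636 mod 4543 = 1061.

1061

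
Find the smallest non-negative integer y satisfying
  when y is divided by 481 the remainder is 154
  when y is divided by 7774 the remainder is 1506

Combine the congruences pairwise.
gcd(481, 7774) = 13 and 13 | (1506 − 154), so the pair is consistent; merging gives y ≡ 250274 (mod 287638), where 287638 = lcm(481, 7774).
The solution is unique modulo lcm(481, 7774) = 287638.

250274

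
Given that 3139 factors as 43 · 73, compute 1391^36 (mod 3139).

Mod 43: 1391 ≡ 15; 15^36 ≡ 4 (mod 43).
Mod 73: 1391 ≡ 4; 4^36 ≡ 1 (mod 73).
Combine by CRT: x ≡ 4 (mod 43), x ≡ 1 (mod 73) ⇒ x ≡ 950 (mod 3139).

950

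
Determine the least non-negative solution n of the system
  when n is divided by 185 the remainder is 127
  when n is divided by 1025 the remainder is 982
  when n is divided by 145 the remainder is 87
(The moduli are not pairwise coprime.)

Combine the congruences pairwise.
gcd(185, 1025) = 5 and 5 | (982 − 127), so the pair is consistent; merging gives n ≡ 35832 (mod 37925), where 37925 = lcm(185, 1025).
gcd(37925, 145) = 5 and 5 | (87 − 35832), so the pair is consistent; merging gives n ≡ 756407 (mod 1099825), where 1099825 = lcm(37925, 145).
The solution is unique modulo lcm(185, 1025, 145) = 1099825.

756407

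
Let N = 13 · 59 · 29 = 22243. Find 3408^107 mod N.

Mod 13: 3408 ≡ 2; by Fermat, exponent reduces to 107 mod 12 = 11; 2^11 ≡ 7 (mod 13).
Mod 59: 3408 ≡ 45; by Fermat, exponent reduces to 107 mod 58 = 49; 45^49 ≡ 51 (mod 59).
Mod 29: 3408 ≡ 15; by Fermat, exponent reduces to 107 mod 28 = 23; 15^23 ≡ 3 (mod 29).
Combine by CRT: x ≡ 7 (mod 13), x ≡ 51 (mod 59), x ≡ 3 (mod 29) ⇒ x ≡ 4063 (mod 22243).

4063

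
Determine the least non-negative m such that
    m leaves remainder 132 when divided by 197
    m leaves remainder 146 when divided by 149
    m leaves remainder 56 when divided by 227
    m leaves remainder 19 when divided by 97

Combine the congruences pairwise.
From m ≡ 132 (mod 197) write m = 132 + 197t. Substituting into m ≡ 146 (mod 149) gives 197t ≡ 14 (mod 149), and since 48⁻¹ ≡ 59 (mod 149), t ≡ 81. Hence m ≡ 132 + 197·81 = 16089 (mod 29353).
From m ≡ 16089 (mod 29353) write m = 16089 + 29353t. Substituting into m ≡ 56 (mod 227) gives 29353t ≡ 84 (mod 227), and since 70⁻¹ ≡ 120 (mod 227), t ≡ 92. Hence m ≡ 16089 + 29353·92 = 2716565 (mod 6663131).
From m ≡ 2716565 (mod 6663131) write m = 2716565 + 6663131t. Substituting into m ≡ 19 (mod 97) gives 6663131t ≡ 36 (mod 97), and since 7⁻¹ ≡ 14 (mod 97), t ≡ 19. Hence m ≡ 2716565 + 6663131·19 = 129316054 (mod 646323707).

129316054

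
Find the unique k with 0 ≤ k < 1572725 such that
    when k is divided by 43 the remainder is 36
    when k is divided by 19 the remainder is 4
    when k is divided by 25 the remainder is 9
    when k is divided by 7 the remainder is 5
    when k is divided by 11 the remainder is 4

Combine the congruences pairwise.
From k ≡ 36 (mod 43) write k = 36 + 43t. Substituting into k ≡ 4 (mod 19) gives 43t ≡ 6 (mod 19), and since 5⁻¹ ≡ 4 (mod 19), t ≡ 5. Hence k ≡ 36 + 43·5 = 251 (mod 817).
From k ≡ 251 (mod 817) write k = 251 + 817t. Substituting into k ≡ 9 (mod 25) gives 817t ≡ 8 (mod 25), and since 17⁻¹ ≡ 3 (mod 25), t ≡ 24. Hence k ≡ 251 + 817·24 = 19859 (mod 20425).
From k ≡ 19859 (mod 20425) write k = 19859 + 20425t. Substituting into k ≡ 5 (mod 7) gives 20425t ≡ 5 (mod 7), and since 6⁻¹ ≡ 6 (mod 7), t ≡ 2. Hence k ≡ 19859 + 20425·2 = 60709 (mod 142975).
From k ≡ 60709 (mod 142975) write k = 60709 + 142975t. Substituting into k ≡ 4 (mod 11) gives 142975t ≡ 4 (mod 11), and since 8⁻¹ ≡ 7 (mod 11), t ≡ 6. Hence k ≡ 60709 + 142975·6 = 918559 (mod 1572725).

918559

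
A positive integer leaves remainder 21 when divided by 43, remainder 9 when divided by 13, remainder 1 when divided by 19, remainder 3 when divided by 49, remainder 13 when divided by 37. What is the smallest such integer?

18191988

From n ≡ 21 (mod 43) write n = 21 + 43t. Substituting into n ≡ 9 (mod 13) gives 43t ≡ 1 (mod 13), and since 4⁻¹ ≡ 10 (mod 13), t ≡ 10. Hence n ≡ 21 + 43·10 = 451 (mod 559).
From n ≡ 451 (mod 559) write n = 451 + 559t. Substituting into n ≡ 1 (mod 19) gives 559t ≡ 6 (mod 19), and since 8⁻¹ ≡ 12 (mod 19), t ≡ 15. Hence n ≡ 451 + 559·15 = 8836 (mod 10621).
From n ≡ 8836 (mod 10621) write n = 8836 + 10621t. Substituting into n ≡ 3 (mod 49) gives 10621t ≡ 36 (mod 49), and since 37⁻¹ ≡ 4 (mod 49), t ≡ 46. Hence n ≡ 8836 + 10621·46 = 497402 (mod 520429).
From n ≡ 497402 (mod 520429) write n = 497402 + 520429t. Substituting into n ≡ 13 (mod 37) gives 520429t ≡ 2 (mod 37), and since 24⁻¹ ≡ 17 (mod 37), t ≡ 34. Hence n ≡ 497402 + 520429·34 = 18191988 (mod 19255873).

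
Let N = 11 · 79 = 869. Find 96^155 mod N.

Mod 11: 96 ≡ 8; by Fermat, exponent reduces to 155 mod 10 = 5; 8^5 ≡ 10 (mod 11).
Mod 79: 96 ≡ 17; by Fermat, exponent reduces to 155 mod 78 = 77; 17^77 ≡ 14 (mod 79).
Combine by CRT: x ≡ 10 (mod 11), x ≡ 14 (mod 79) ⇒ x ≡ 725 (mod 869).

725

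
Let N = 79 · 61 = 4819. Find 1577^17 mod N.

3823

Mod 79: 1577 ≡ 76; 76^17 ≡ 31 (mod 79).
Mod 61: 1577 ≡ 52; 52^17 ≡ 41 (mod 61).
Combine by CRT: x ≡ 31 (mod 79), x ≡ 41 (mod 61) ⇒ x ≡ 3823 (mod 4819).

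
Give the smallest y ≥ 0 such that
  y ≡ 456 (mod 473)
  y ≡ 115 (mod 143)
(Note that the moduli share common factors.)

1402

Combine the congruences pairwise.
gcd(473, 143) = 11 and 11 | (115 − 456), so the pair is consistent; merging gives y ≡ 1402 (mod 6149), where 6149 = lcm(473, 143).
The solution is unique modulo lcm(473, 143) = 6149.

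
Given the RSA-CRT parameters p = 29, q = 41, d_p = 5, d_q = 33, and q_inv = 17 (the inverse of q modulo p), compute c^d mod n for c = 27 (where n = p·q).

m₁ = c^(d_p) mod p: c ≡ 27 (mod 29), and 27^5 mod 29 = 26.
m₂ = c^(d_q) mod q: c ≡ 27 (mod 41), and 27^33 mod 41 = 27.
h = q_inv·(m₁ − m₂) mod p = 17·(26 − 27) mod 29 = 12.
m = m₂ + h·q = 27 + 12·41 = 519.

519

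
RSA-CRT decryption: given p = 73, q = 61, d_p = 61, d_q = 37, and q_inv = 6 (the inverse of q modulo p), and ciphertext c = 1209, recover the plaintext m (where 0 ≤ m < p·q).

3832

m₁ = c^(d_p) mod p: c ≡ 41 (mod 73), and 41^61 mod 73 = 36.
m₂ = c^(d_q) mod q: c ≡ 50 (mod 61), and 50^37 mod 61 = 50.
h = q_inv·(m₁ − m₂) mod p = 6·(36 − 50) mod 73 = 62.
m = m₂ + h·q = 50 + 62·61 = 3832.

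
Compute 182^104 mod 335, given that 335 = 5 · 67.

181

Mod 5: 182 ≡ 2; since 4 | 104, by Fermat 2^104 ≡ 1 (mod 5).
Mod 67: 182 ≡ 48; by Fermat, exponent reduces to 104 mod 66 = 38; 48^38 ≡ 47 (mod 67).
Combine by CRT: x ≡ 1 (mod 5), x ≡ 47 (mod 67) ⇒ x ≡ 181 (mod 335).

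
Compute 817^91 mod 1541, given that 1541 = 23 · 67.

1291

Mod 23: 817 ≡ 12; by Fermat, exponent reduces to 91 mod 22 = 3; 12^3 ≡ 3 (mod 23).
Mod 67: 817 ≡ 13; by Fermat, exponent reduces to 91 mod 66 = 25; 13^25 ≡ 18 (mod 67).
Combine by CRT: x ≡ 3 (mod 23), x ≡ 18 (mod 67) ⇒ x ≡ 1291 (mod 1541).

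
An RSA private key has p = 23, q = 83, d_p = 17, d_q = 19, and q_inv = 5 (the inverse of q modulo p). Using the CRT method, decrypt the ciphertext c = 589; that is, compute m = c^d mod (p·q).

1860

m₁ = c^(d_p) mod p: c ≡ 14 (mod 23), and 14^17 mod 23 = 20.
m₂ = c^(d_q) mod q: c ≡ 8 (mod 83), and 8^19 mod 83 = 34.
h = q_inv·(m₁ − m₂) mod p = 5·(20 − 34) mod 23 = 22.
m = m₂ + h·q = 34 + 22·83 = 1860.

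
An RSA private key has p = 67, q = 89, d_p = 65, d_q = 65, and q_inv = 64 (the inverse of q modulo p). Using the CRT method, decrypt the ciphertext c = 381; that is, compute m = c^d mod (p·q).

m₁ = c^(d_p) mod p: c ≡ 46 (mod 67), and 46^65 mod 67 = 51.
m₂ = c^(d_q) mod q: c ≡ 25 (mod 89), and 25^65 mod 89 = 57.
h = q_inv·(m₁ − m₂) mod p = 64·(51 − 57) mod 67 = 18.
m = m₂ + h·q = 57 + 18·89 = 1659.

1659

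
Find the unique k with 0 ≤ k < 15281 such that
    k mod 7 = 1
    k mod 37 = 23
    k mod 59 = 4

The moduli are pairwise coprime; N = 7·37·59 = 15281.
N/7 = 2183; 2183 ≡ 6 (mod 7); 6·6 ≡ 1, so inverse 6.
N/37 = 413; 413 ≡ 6 (mod 37); 6·31 ≡ 1, so inverse 31.
N/59 = 259; 259 ≡ 23 (mod 59); 23·18 ≡ 1, so inverse 18.
k ≡ 1·2183·6 + 23·413·31 + 4·259·18 = 326215.
326215 mod 15281 = 5314.

5314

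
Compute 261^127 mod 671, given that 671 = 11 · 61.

640

Mod 11: 261 ≡ 8; by Fermat, exponent reduces to 127 mod 10 = 7; 8^7 ≡ 2 (mod 11).
Mod 61: 261 ≡ 17; by Fermat, exponent reduces to 127 mod 60 = 7; 17^7 ≡ 30 (mod 61).
Combine by CRT: x ≡ 2 (mod 11), x ≡ 30 (mod 61) ⇒ x ≡ 640 (mod 671).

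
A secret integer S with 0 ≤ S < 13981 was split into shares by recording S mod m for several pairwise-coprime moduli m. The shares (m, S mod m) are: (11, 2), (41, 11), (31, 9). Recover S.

Combine the congruences pairwise.
From S ≡ 2 (mod 11) write S = 2 + 11t. Substituting into S ≡ 11 (mod 41) gives 11t ≡ 9 (mod 41), and since 11⁻¹ ≡ 15 (mod 41), t ≡ 12. Hence S ≡ 2 + 11·12 = 134 (mod 451).
From S ≡ 134 (mod 451) write S = 134 + 451t. Substituting into S ≡ 9 (mod 31) gives 451t ≡ 30 (mod 31), and since 17⁻¹ ≡ 11 (mod 31), t ≡ 20. Hence S ≡ 134 + 451·20 = 9154 (mod 13981).

9154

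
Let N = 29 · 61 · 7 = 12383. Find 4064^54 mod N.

Mod 29: 4064 ≡ 4; by Fermat, exponent reduces to 54 mod 28 = 26; 4^26 ≡ 20 (mod 29).
Mod 61: 4064 ≡ 38; 38^54 ≡ 27 (mod 61).
Mod 7: 4064 ≡ 4; since 6 | 54, by Fermat 4^54 ≡ 1 (mod 7).
Combine by CRT: x ≡ 20 (mod 29), x ≡ 27 (mod 61), x ≡ 1 (mod 7) ⇒ x ≡ 6371 (mod 12383).

6371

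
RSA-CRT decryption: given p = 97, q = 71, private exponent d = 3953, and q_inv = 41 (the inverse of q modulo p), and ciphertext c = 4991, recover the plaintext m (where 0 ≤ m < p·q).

3460

d_p = d mod (p−1) = 3953 mod 96 = 17; d_q = d mod (q−1) = 33.
m₁ = c^(d_p) mod p: c ≡ 44 (mod 97), and 44^17 mod 97 = 65.
m₂ = c^(d_q) mod q: c ≡ 21 (mod 71), and 21^33 mod 71 = 52.
h = q_inv·(m₁ − m₂) mod p = 41·(65 − 52) mod 97 = 48.
m = m₂ + h·q = 52 + 48·71 = 3460.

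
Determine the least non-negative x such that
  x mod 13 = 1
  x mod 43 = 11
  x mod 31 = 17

From x ≡ 1 (mod 13) write x = 1 + 13t. Substituting into x ≡ 11 (mod 43) gives 13t ≡ 10 (mod 43), and since 13⁻¹ ≡ 10 (mod 43), t ≡ 14. Hence x ≡ 1 + 13·14 = 183 (mod 559).
From x ≡ 183 (mod 559) write x = 183 + 559t. Substituting into x ≡ 17 (mod 31) gives 559t ≡ 20 (mod 31), and since 1⁻¹ ≡ 1 (mod 31), t ≡ 20. Hence x ≡ 183 + 559·20 = 11363 (mod 17329).

11363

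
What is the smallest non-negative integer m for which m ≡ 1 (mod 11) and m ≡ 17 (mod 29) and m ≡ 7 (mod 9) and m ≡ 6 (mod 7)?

From m ≡ 1 (mod 11) write m = 1 + 11t. Substituting into m ≡ 17 (mod 29) gives 11t ≡ 16 (mod 29), and since 11⁻¹ ≡ 8 (mod 29), t ≡ 12. Hence m ≡ 1 + 11·12 = 133 (mod 319).
From m ≡ 133 (mod 319) write m = 133 + 319t. Substituting into m ≡ 7 (mod 9) gives 319t ≡ 0 (mod 9), and since 4⁻¹ ≡ 7 (mod 9), t ≡ 0. Hence m ≡ 133 + 319·0 = 133 (mod 2871).
From m ≡ 133 (mod 2871) write m = 133 + 2871t. Substituting into m ≡ 6 (mod 7) gives 2871t ≡ 6 (mod 7), and since 1⁻¹ ≡ 1 (mod 7), t ≡ 6. Hence m ≡ 133 + 2871·6 = 17359 (mod 20097).

17359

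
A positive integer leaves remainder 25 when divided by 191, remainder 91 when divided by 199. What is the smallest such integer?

26956

From x ≡ 25 (mod 191) write x = 25 + 191t. Substituting into x ≡ 91 (mod 199) gives 191t ≡ 66 (mod 199), and since 191⁻¹ ≡ 174 (mod 199), t ≡ 141. Hence x ≡ 25 + 191·141 = 26956 (mod 38009).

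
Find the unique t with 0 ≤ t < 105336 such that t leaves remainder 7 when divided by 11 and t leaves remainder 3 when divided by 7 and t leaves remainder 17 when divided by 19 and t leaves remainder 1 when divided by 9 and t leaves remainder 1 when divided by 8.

77689

The moduli are pairwise coprime; N = 11·7·19·9·8 = 105336.
N/11 = 9576; 9576 ≡ 6 (mod 11); 6·2 ≡ 1, so inverse 2.
N/7 = 15048; 15048 ≡ 5 (mod 7); 5·3 ≡ 1, so inverse 3.
N/19 = 5544; 5544 ≡ 15 (mod 19); 15·14 ≡ 1, so inverse 14.
N/9 = 11704; 11704 ≡ 4 (mod 9); 4·7 ≡ 1, so inverse 7.
N/8 = 13167; 13167 ≡ 7 (mod 8); 7·7 ≡ 1, so inverse 7.
t ≡ 7·9576·2 + 3·15048·3 + 17·5544·14 + 1·11704·7 + 1·13167·7 = 1763065.
1763065 mod 105336 = 77689.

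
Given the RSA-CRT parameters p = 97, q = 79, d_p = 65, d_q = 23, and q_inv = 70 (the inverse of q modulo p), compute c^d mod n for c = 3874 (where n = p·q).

469

m₁ = c^(d_p) mod p: c ≡ 91 (mod 97), and 91^65 mod 97 = 81.
m₂ = c^(d_q) mod q: c ≡ 3 (mod 79), and 3^23 mod 79 = 74.
h = q_inv·(m₁ − m₂) mod p = 70·(81 − 74) mod 97 = 5.
m = m₂ + h·q = 74 + 5·79 = 469.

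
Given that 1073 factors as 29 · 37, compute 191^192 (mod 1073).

1

Mod 29: 191 ≡ 17; by Fermat, exponent reduces to 192 mod 28 = 24; 17^24 ≡ 1 (mod 29).
Mod 37: 191 ≡ 6; by Fermat, exponent reduces to 192 mod 36 = 12; 6^12 ≡ 1 (mod 37).
Combine by CRT: x ≡ 1 (mod 29), x ≡ 1 (mod 37) ⇒ x ≡ 1 (mod 1073).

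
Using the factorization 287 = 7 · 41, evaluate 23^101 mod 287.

228

Mod 7: 23 ≡ 2; by Fermat, exponent reduces to 101 mod 6 = 5; 2^5 ≡ 4 (mod 7).
Mod 41: 23 ≡ 23; by Fermat, exponent reduces to 101 mod 40 = 21; 23^21 ≡ 23 (mod 41).
Combine by CRT: x ≡ 4 (mod 7), x ≡ 23 (mod 41) ⇒ x ≡ 228 (mod 287).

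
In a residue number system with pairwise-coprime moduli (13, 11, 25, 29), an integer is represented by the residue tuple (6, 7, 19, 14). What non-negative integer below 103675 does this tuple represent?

The moduli are pairwise coprime; N = 13·11·25·29 = 103675.
N/13 = 7975; 7975 ≡ 6 (mod 13); 6·11 ≡ 1, so inverse 11.
N/11 = 9425; 9425 ≡ 9 (mod 11); 9·5 ≡ 1, so inverse 5.
N/25 = 4147; 4147 ≡ 22 (mod 25); 22·8 ≡ 1, so inverse 8.
N/29 = 3575; 3575 ≡ 8 (mod 29); 8·11 ≡ 1, so inverse 11.
x ≡ 6·7975·11 + 7·9425·5 + 19·4147·8 + 14·3575·11 = 2037119.
2037119 mod 103675 = 67294.

67294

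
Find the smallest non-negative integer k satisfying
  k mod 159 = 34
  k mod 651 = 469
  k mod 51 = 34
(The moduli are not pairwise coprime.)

154105

Combine the congruences pairwise.
gcd(159, 651) = 3 and 3 | (469 − 34), so the pair is consistent; merging gives k ≡ 16093 (mod 34503), where 34503 = lcm(159, 651).
gcd(34503, 51) = 3 and 3 | (34 − 16093), so the pair is consistent; merging gives k ≡ 154105 (mod 586551), where 586551 = lcm(34503, 51).
The solution is unique modulo lcm(159, 651, 51) = 586551.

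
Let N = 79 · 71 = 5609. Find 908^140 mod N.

Mod 79: 908 ≡ 39; by Fermat, exponent reduces to 140 mod 78 = 62; 39^62 ≡ 45 (mod 79).
Mod 71: 908 ≡ 56; since 70 | 140, by Fermat 56^140 ≡ 1 (mod 71).
Combine by CRT: x ≡ 45 (mod 79), x ≡ 1 (mod 71) ⇒ x ≡ 2415 (mod 5609).

2415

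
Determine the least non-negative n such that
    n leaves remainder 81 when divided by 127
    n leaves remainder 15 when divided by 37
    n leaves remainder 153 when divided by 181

237444

The moduli are pairwise coprime; M = 127·37·181 = 850519.
M/127 = 6697; 6697 ≡ 93 (mod 127); 93·56 ≡ 1, so inverse 56.
M/37 = 22987; 22987 ≡ 10 (mod 37); 10·26 ≡ 1, so inverse 26.
M/181 = 4699; 4699 ≡ 174 (mod 181); 174·155 ≡ 1, so inverse 155.
n ≡ 81·6697·56 + 15·22987·26 + 153·4699·155 = 150779307.
150779307 mod 850519 = 237444.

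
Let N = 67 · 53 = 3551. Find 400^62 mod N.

1160

Mod 67: 400 ≡ 65; 65^62 ≡ 21 (mod 67).
Mod 53: 400 ≡ 29; by Fermat, exponent reduces to 62 mod 52 = 10; 29^10 ≡ 47 (mod 53).
Combine by CRT: x ≡ 21 (mod 67), x ≡ 47 (mod 53) ⇒ x ≡ 1160 (mod 3551).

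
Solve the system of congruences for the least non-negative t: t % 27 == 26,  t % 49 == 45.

1025

From t ≡ 26 (mod 27) write t = 26 + 27s. Substituting into t ≡ 45 (mod 49) gives 27s ≡ 19 (mod 49), and since 27⁻¹ ≡ 20 (mod 49), s ≡ 37. Hence t ≡ 26 + 27·37 = 1025 (mod 1323).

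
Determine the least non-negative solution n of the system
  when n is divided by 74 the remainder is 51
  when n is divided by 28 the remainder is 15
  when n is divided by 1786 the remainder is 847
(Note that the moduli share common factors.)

gcd(74, 28) = 2 and 2 | (15 − 51), so the pair is consistent; merging gives n ≡ 939 (mod 1036), where 1036 = lcm(74, 28).
gcd(1036, 1786) = 2 and 2 | (847 − 939), so the pair is consistent; merging gives n ≡ 440203 (mod 925148), where 925148 = lcm(1036, 1786).
The solution is unique modulo lcm(74, 28, 1786) = 925148.

440203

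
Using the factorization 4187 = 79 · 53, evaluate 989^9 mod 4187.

4179

Mod 79: 989 ≡ 41; 41^9 ≡ 71 (mod 79).
Mod 53: 989 ≡ 35; 35^9 ≡ 45 (mod 53).
Combine by CRT: x ≡ 71 (mod 79), x ≡ 45 (mod 53) ⇒ x ≡ 4179 (mod 4187).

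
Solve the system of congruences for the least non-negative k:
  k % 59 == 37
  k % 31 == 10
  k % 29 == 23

6055

The moduli are pairwise coprime; N = 59·31·29 = 53041.
N/59 = 899; 899 ≡ 14 (mod 59); 14·38 ≡ 1, so inverse 38.
N/31 = 1711; 1711 ≡ 6 (mod 31); 6·26 ≡ 1, so inverse 26.
N/29 = 1829; 1829 ≡ 2 (mod 29); 2·15 ≡ 1, so inverse 15.
k ≡ 37·899·38 + 10·1711·26 + 23·1829·15 = 2339859.
2339859 mod 53041 = 6055.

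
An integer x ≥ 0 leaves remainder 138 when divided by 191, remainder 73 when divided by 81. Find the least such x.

From x ≡ 138 (mod 191) write x = 138 + 191t. Substituting into x ≡ 73 (mod 81) gives 191t ≡ 16 (mod 81), and since 29⁻¹ ≡ 14 (mod 81), t ≡ 62. Hence x ≡ 138 + 191·62 = 11980 (mod 15471).

11980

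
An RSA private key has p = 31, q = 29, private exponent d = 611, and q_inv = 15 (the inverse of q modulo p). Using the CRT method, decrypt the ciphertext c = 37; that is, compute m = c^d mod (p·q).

d_p = d mod (p−1) = 611 mod 30 = 11; d_q = d mod (q−1) = 23.
m₁ = c^(d_p) mod p: c ≡ 6 (mod 31), and 6^11 mod 31 = 26.
m₂ = c^(d_q) mod q: c ≡ 8 (mod 29), and 8^23 mod 29 = 14.
h = q_inv·(m₁ − m₂) mod p = 15·(26 − 14) mod 31 = 25.
m = m₂ + h·q = 14 + 25·29 = 739.

739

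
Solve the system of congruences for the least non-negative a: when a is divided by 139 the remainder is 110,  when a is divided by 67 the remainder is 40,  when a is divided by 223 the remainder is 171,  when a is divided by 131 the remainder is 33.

35303747

The moduli are pairwise coprime; N = 139·67·223·131 = 272060669.
N/139 = 1957271; 1957271 ≡ 12 (mod 139); 12·58 ≡ 1, so inverse 58.
N/67 = 4060607; 4060607 ≡ 5 (mod 67); 5·27 ≡ 1, so inverse 27.
N/223 = 1220003; 1220003 ≡ 193 (mod 223); 193·52 ≡ 1, so inverse 52.
N/131 = 2076799; 2076799 ≡ 56 (mod 131); 56·124 ≡ 1, so inverse 124.
a ≡ 110·1957271·58 + 40·4060607·27 + 171·1220003·52 + 33·2076799·124 = 36219372724.
36219372724 mod 272060669 = 35303747.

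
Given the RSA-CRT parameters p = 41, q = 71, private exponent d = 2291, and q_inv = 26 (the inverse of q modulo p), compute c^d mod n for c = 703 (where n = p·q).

2078

d_p = d mod (p−1) = 2291 mod 40 = 11; d_q = d mod (q−1) = 51.
m₁ = c^(d_p) mod p: c ≡ 6 (mod 41), and 6^11 mod 41 = 28.
m₂ = c^(d_q) mod q: c ≡ 64 (mod 71), and 64^51 mod 71 = 19.
h = q_inv·(m₁ − m₂) mod p = 26·(28 − 19) mod 41 = 29.
m = m₂ + h·q = 19 + 29·71 = 2078.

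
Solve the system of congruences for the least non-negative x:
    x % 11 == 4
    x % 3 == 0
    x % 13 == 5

213

The moduli are pairwise coprime; N = 11·3·13 = 429.
N/11 = 39; 39 ≡ 6 (mod 11); 6·2 ≡ 1, so inverse 2.
N/3 = 143; 143 ≡ 2 (mod 3); 2·2 ≡ 1, so inverse 2.
N/13 = 33; 33 ≡ 7 (mod 13); 7·2 ≡ 1, so inverse 2.
x ≡ 4·39·2 + 0·143·2 + 5·33·2 = 642.
642 mod 429 = 213.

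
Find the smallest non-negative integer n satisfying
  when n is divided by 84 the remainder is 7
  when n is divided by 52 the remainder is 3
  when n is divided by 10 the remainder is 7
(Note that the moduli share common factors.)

5047

gcd(84, 52) = 4 and 4 | (3 − 7), so the pair is consistent; merging gives n ≡ 679 (mod 1092), where 1092 = lcm(84, 52).
gcd(1092, 10) = 2 and 2 | (7 − 679), so the pair is consistent; merging gives n ≡ 5047 (mod 5460), where 5460 = lcm(1092, 10).
The solution is unique modulo lcm(84, 52, 10) = 5460.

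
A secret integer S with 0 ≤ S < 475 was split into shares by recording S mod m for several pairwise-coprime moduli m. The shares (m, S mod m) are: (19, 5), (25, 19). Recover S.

From S ≡ 5 (mod 19) write S = 5 + 19t. Substituting into S ≡ 19 (mod 25) gives 19t ≡ 14 (mod 25), and since 19⁻¹ ≡ 4 (mod 25), t ≡ 6. Hence S ≡ 5 + 19·6 = 119 (mod 475).

119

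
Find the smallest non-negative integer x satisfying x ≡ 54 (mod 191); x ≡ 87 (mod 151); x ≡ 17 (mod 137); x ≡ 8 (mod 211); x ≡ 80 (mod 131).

Combine the congruences pairwise.
From x ≡ 54 (mod 191) write x = 54 + 191t. Substituting into x ≡ 87 (mod 151) gives 191t ≡ 33 (mod 151), and since 40⁻¹ ≡ 34 (mod 151), t ≡ 65. Hence x ≡ 54 + 191·65 = 12469 (mod 28841).
From x ≡ 12469 (mod 28841) write x = 12469 + 28841t. Substituting into x ≡ 17 (mod 137) gives 28841t ≡ 15 (mod 137), and since 71⁻¹ ≡ 110 (mod 137), t ≡ 6. Hence x ≡ 12469 + 28841·6 = 185515 (mod 3951217).
From x ≡ 185515 (mod 3951217) write x = 185515 + 3951217t. Substituting into x ≡ 8 (mod 211) gives 3951217t ≡ 173 (mod 211), and since 31⁻¹ ≡ 177 (mod 211), t ≡ 26. Hence x ≡ 185515 + 3951217·26 = 102917157 (mod 833706787).
From x ≡ 102917157 (mod 833706787) write x = 102917157 + 833706787t. Substituting into x ≡ 80 (mod 131) gives 833706787t ≡ 60 (mod 131), and since 124⁻¹ ≡ 56 (mod 131), t ≡ 85. Hence x ≡ 102917157 + 833706787·85 = 70967994052 (mod 109215589097).

70967994052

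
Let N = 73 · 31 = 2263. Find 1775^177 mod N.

Mod 73: 1775 ≡ 23; by Fermat, exponent reduces to 177 mod 72 = 33; 23^33 ≡ 3 (mod 73).
Mod 31: 1775 ≡ 8; by Fermat, exponent reduces to 177 mod 30 = 27; 8^27 ≡ 2 (mod 31).
Combine by CRT: x ≡ 3 (mod 73), x ≡ 2 (mod 31) ⇒ x ≡ 1025 (mod 2263).

1025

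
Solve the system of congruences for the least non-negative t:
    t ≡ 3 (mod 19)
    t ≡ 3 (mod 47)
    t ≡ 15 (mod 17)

6254

From t ≡ 3 (mod 19) write t = 3 + 19s. Substituting into t ≡ 3 (mod 47) gives 19s ≡ 0 (mod 47), and since 19⁻¹ ≡ 5 (mod 47), s ≡ 0. Hence t ≡ 3 + 19·0 = 3 (mod 893).
From t ≡ 3 (mod 893) write t = 3 + 893s. Substituting into t ≡ 15 (mod 17) gives 893s ≡ 12 (mod 17), and since 9⁻¹ ≡ 2 (mod 17), s ≡ 7. Hence t ≡ 3 + 893·7 = 6254 (mod 15181).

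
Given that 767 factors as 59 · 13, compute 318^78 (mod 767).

Mod 59: 318 ≡ 23; by Fermat, exponent reduces to 78 mod 58 = 20; 23^20 ≡ 21 (mod 59).
Mod 13: 318 ≡ 6; by Fermat, exponent reduces to 78 mod 12 = 6; 6^6 ≡ 12 (mod 13).
Combine by CRT: x ≡ 21 (mod 59), x ≡ 12 (mod 13) ⇒ x ≡ 493 (mod 767).

493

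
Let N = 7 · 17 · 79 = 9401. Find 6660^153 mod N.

6082

Mod 7: 6660 ≡ 3; by Fermat, exponent reduces to 153 mod 6 = 3; 3^3 ≡ 6 (mod 7).
Mod 17: 6660 ≡ 13; by Fermat, exponent reduces to 153 mod 16 = 9; 13^9 ≡ 13 (mod 17).
Mod 79: 6660 ≡ 24; by Fermat, exponent reduces to 153 mod 78 = 75; 24^75 ≡ 78 (mod 79).
Combine by CRT: x ≡ 6 (mod 7), x ≡ 13 (mod 17), x ≡ 78 (mod 79) ⇒ x ≡ 6082 (mod 9401).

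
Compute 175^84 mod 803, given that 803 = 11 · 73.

430

Mod 11: 175 ≡ 10; by Fermat, exponent reduces to 84 mod 10 = 4; 10^4 ≡ 1 (mod 11).
Mod 73: 175 ≡ 29; by Fermat, exponent reduces to 84 mod 72 = 12; 29^12 ≡ 65 (mod 73).
Combine by CRT: x ≡ 1 (mod 11), x ≡ 65 (mod 73) ⇒ x ≡ 430 (mod 803).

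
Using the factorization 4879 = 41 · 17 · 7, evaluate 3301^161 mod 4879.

Mod 41: 3301 ≡ 21; by Fermat, exponent reduces to 161 mod 40 = 1; 21^1 ≡ 21 (mod 41).
Mod 17: 3301 ≡ 3; by Fermat, exponent reduces to 161 mod 16 = 1; 3^1 ≡ 3 (mod 17).
Mod 7: 3301 ≡ 4; by Fermat, exponent reduces to 161 mod 6 = 5; 4^5 ≡ 2 (mod 7).
Combine by CRT: x ≡ 21 (mod 41), x ≡ 3 (mod 17), x ≡ 2 (mod 7) ⇒ x ≡ 513 (mod 4879).

513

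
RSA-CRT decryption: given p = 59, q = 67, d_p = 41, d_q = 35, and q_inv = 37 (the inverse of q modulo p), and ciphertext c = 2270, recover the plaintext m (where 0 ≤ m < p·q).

1672

m₁ = c^(d_p) mod p: c ≡ 28 (mod 59), and 28^41 mod 59 = 20.
m₂ = c^(d_q) mod q: c ≡ 59 (mod 67), and 59^35 mod 67 = 64.
h = q_inv·(m₁ − m₂) mod p = 37·(20 − 64) mod 59 = 24.
m = m₂ + h·q = 64 + 24·67 = 1672.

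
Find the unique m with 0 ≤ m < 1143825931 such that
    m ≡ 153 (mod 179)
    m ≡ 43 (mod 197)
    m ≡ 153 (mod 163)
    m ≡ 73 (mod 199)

1010924849

The moduli are pairwise coprime; N = 179·197·163·199 = 1143825931.
N/179 = 6390089; 6390089 ≡ 147 (mod 179); 147·151 ≡ 1, so inverse 151.
N/197 = 5806223; 5806223 ≡ 42 (mod 197); 42·61 ≡ 1, so inverse 61.
N/163 = 7017337; 7017337 ≡ 24 (mod 163); 24·34 ≡ 1, so inverse 34.
N/199 = 5747869; 5747869 ≡ 152 (mod 199); 152·127 ≡ 1, so inverse 127.
m ≡ 153·6390089·151 + 43·5806223·61 + 153·7017337·34 + 73·5747869·127 = 252652629669.
252652629669 mod 1143825931 = 1010924849.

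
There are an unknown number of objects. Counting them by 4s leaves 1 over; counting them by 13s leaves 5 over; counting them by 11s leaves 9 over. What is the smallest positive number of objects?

From N ≡ 1 (mod 4) write N = 1 + 4t. Substituting into N ≡ 5 (mod 13) gives 4t ≡ 4 (mod 13), and since 4⁻¹ ≡ 10 (mod 13), t ≡ 1. Hence N ≡ 1 + 4·1 = 5 (mod 52).
From N ≡ 5 (mod 52) write N = 5 + 52t. Substituting into N ≡ 9 (mod 11) gives 52t ≡ 4 (mod 11), and since 8⁻¹ ≡ 7 (mod 11), t ≡ 6. Hence N ≡ 5 + 52·6 = 317 (mod 572).

317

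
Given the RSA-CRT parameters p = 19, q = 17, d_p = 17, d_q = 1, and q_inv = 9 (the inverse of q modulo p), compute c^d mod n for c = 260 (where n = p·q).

m₁ = c^(d_p) mod p: c ≡ 13 (mod 19), and 13^17 mod 19 = 3.
m₂ = c^(d_q) mod q: c ≡ 5 (mod 17), and 5^1 mod 17 = 5.
h = q_inv·(m₁ − m₂) mod p = 9·(3 − 5) mod 19 = 1.
m = m₂ + h·q = 5 + 1·17 = 22.

22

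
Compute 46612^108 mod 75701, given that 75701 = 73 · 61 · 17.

Mod 73: 46612 ≡ 38; by Fermat, exponent reduces to 108 mod 72 = 36; 38^36 ≡ 1 (mod 73).
Mod 61: 46612 ≡ 8; by Fermat, exponent reduces to 108 mod 60 = 48; 8^48 ≡ 20 (mod 61).
Mod 17: 46612 ≡ 15; by Fermat, exponent reduces to 108 mod 16 = 12; 15^12 ≡ 16 (mod 17).
Combine by CRT: x ≡ 1 (mod 73), x ≡ 20 (mod 61), x ≡ 16 (mod 17) ⇒ x ≡ 6425 (mod 75701).

6425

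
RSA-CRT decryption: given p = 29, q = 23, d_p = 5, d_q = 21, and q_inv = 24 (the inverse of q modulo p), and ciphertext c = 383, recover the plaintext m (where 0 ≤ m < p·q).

526

m₁ = c^(d_p) mod p: c ≡ 6 (mod 29), and 6^5 mod 29 = 4.
m₂ = c^(d_q) mod q: c ≡ 15 (mod 23), and 15^21 mod 23 = 20.
h = q_inv·(m₁ − m₂) mod p = 24·(4 − 20) mod 29 = 22.
m = m₂ + h·q = 20 + 22·23 = 526.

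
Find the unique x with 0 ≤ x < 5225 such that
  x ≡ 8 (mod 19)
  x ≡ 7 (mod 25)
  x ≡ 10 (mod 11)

2782

From x ≡ 8 (mod 19) write x = 8 + 19t. Substituting into x ≡ 7 (mod 25) gives 19t ≡ 24 (mod 25), and since 19⁻¹ ≡ 4 (mod 25), t ≡ 21. Hence x ≡ 8 + 19·21 = 407 (mod 475).
From x ≡ 407 (mod 475) write x = 407 + 475t. Substituting into x ≡ 10 (mod 11) gives 475t ≡ 10 (mod 11), and since 2⁻¹ ≡ 6 (mod 11), t ≡ 5. Hence x ≡ 407 + 475·5 = 2782 (mod 5225).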